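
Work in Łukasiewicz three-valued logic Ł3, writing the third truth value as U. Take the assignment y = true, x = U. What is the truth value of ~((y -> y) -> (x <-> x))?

false

y -> y = true -> true = true
x <-> x = U <-> U = true  [1 − |½−½|]
(y -> y) -> (x <-> x) = true -> true = true
~((y -> y) -> (x <-> x)) = ~true = false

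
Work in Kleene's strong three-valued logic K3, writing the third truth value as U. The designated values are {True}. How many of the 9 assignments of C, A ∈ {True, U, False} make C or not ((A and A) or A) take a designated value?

Of the 9 assignments, 5 give a value in {True}.

5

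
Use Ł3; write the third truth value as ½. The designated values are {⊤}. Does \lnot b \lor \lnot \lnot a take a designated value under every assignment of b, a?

Countermodel: b=⊤, a=½ gives ½, which is not designated.

No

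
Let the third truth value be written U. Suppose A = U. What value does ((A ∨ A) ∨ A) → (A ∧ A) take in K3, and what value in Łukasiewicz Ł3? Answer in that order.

U; ⊤

In K3: A ∨ A = U ∨ U = U
(A ∨ A) ∨ A = U ∨ U = U
A ∧ A = U ∧ U = U
((A ∨ A) ∨ A) → (A ∧ A) = U → U = U  [¬U ∨ U]
In Łukasiewicz Ł3: A ∨ A = U ∨ U = U
(A ∨ A) ∨ A = U ∨ U = U
A ∧ A = U ∧ U = U
((A ∨ A) ∨ A) → (A ∧ A) = U → U = ⊤  [min(1, 1−½+½)]
They differ because K3 and Łukasiewicz Ł3 treat U differently under implication.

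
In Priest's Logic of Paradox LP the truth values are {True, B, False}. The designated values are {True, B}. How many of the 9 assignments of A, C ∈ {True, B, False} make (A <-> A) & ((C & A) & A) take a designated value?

4

Designated under: (A=True, C=True); (A=True, C=B); (A=B, C=True); (A=B, C=B).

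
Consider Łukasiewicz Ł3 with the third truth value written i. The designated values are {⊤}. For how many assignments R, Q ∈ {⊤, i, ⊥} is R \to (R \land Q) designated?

6

Of the 9 assignments, 6 give a value in {⊤}.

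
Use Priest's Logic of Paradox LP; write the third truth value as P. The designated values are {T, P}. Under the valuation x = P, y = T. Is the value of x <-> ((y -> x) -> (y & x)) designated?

y -> x = T -> P = P
y & x = T & P = P
(y -> x) -> (y & x) = P -> P = P
x <-> ((y -> x) -> (y & x)) = P <-> P = P
P ∈ {T, P}.

Yes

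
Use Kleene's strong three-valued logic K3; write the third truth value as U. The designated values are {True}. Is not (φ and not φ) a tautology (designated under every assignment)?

No

Countermodel: φ=U gives U, which is not designated.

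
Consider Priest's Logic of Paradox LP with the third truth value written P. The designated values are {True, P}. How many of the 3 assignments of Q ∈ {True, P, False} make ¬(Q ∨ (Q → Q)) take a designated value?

1

Q=True: False ·
Q=P: P ✓
Q=False: False ·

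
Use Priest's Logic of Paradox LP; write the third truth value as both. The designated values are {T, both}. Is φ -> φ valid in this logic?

Yes

Every assignment of φ over {T, both, F} gives a value in {T, both}.
In particular, with φ=both: φ -> φ = both.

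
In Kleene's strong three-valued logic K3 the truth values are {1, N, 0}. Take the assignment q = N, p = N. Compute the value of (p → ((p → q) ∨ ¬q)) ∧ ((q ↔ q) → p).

N

p → q = N → N = N  [¬N ∨ N]
¬q = ¬N = N
(p → q) ∨ ¬q = N ∨ N = N
p → ((p → q) ∨ ¬q) = N → N = N
q ↔ q = N ↔ N = N
(q ↔ q) → p = N → N = N
(p → ((p → q) ∨ ¬q)) ∧ ((q ↔ q) → p) = N ∧ N = N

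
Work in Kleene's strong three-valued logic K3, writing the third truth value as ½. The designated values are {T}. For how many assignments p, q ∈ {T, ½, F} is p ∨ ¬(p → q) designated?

3

Designated under: (p=T, q=T); (p=T, q=½); (p=T, q=F).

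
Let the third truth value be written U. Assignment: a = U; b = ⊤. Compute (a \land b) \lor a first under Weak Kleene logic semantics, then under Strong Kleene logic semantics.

In Weak Kleene logic: a \land b = U \land ⊤ = U
(a \land b) \lor a = U \lor U = U
In Strong Kleene logic: a \land b = U \land ⊤ = U
(a \land b) \lor a = U \lor U = U

U; U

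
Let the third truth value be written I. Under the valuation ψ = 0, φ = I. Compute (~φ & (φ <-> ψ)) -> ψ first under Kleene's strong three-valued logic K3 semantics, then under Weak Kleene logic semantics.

In Kleene's strong three-valued logic K3: ~φ = ~I = I
φ <-> ψ = I <-> 0 = I
~φ & (φ <-> ψ) = I & I = I
(~φ & (φ <-> ψ)) -> ψ = I -> 0 = I  [~I | 0]
In Weak Kleene logic: ~φ = ~I = I
φ <-> ψ = I <-> 0 = I
~φ & (φ <-> ψ) = I & I = I
(~φ & (φ <-> ψ)) -> ψ = I -> 0 = I  [any arg is the third value ⇒ result is the third value]

I; I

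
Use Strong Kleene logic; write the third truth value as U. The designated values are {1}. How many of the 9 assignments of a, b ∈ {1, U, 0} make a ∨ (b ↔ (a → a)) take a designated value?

Designated under: (a=1, b=1); (a=1, b=U); (a=1, b=0); (a=0, b=1).

4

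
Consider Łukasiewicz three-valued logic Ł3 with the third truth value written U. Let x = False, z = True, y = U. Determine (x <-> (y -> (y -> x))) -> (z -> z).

y -> x = U -> False = U  [min(1, 1−½+0)]
y -> (y -> x) = U -> U = True
x <-> (y -> (y -> x)) = False <-> True = False
z -> z = True -> True = True
(x <-> (y -> (y -> x))) -> (z -> z) = False -> True = True

True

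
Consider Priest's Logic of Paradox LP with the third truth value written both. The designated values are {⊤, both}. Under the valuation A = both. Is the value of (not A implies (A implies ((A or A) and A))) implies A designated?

Yes

not A = not both = both
A or A = both or both = both
(A or A) and A = both and both = both
A implies ((A or A) and A) = both implies both = both
not A implies (A implies ((A or A) and A)) = both implies both = both
(not A implies (A implies ((A or A) and A))) implies A = both implies both = both
both ∈ {⊤, both}.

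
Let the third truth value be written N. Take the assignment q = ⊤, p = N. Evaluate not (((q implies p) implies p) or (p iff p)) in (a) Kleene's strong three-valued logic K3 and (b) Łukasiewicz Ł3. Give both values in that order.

N; ⊥

In Kleene's strong three-valued logic K3: q implies p = ⊤ implies N = N  [not ⊤ or N]
(q implies p) implies p = N implies N = N
p iff p = N iff N = N
((q implies p) implies p) or (p iff p) = N or N = N
not (((q implies p) implies p) or (p iff p)) = not N = N
In Łukasiewicz Ł3: q implies p = ⊤ implies N = N
(q implies p) implies p = N implies N = ⊤
p iff p = N iff N = ⊤
((q implies p) implies p) or (p iff p) = ⊤ or ⊤ = ⊤
not (((q implies p) implies p) or (p iff p)) = not ⊤ = ⊥
They differ because Kleene's strong three-valued logic K3 and Łukasiewicz Ł3 treat N differently under implication.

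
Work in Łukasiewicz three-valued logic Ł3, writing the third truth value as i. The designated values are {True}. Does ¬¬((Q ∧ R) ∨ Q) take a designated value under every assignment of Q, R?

No

Countermodel: Q=i, R=True gives i, which is not designated.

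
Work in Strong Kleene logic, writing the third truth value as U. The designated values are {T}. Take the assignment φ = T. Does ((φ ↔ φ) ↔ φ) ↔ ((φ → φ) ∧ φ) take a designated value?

Yes

φ ↔ φ = T ↔ T = T
(φ ↔ φ) ↔ φ = T ↔ T = T
φ → φ = T → T = T
(φ → φ) ∧ φ = T ∧ T = T
((φ ↔ φ) ↔ φ) ↔ ((φ → φ) ∧ φ) = T ↔ T = T
T ∈ {T}.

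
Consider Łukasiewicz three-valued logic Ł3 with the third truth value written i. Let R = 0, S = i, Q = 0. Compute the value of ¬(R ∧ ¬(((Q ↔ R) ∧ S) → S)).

Q ↔ R = 0 ↔ 0 = 1
(Q ↔ R) ∧ S = 1 ∧ i = i
((Q ↔ R) ∧ S) → S = i → i = 1
¬(((Q ↔ R) ∧ S) → S) = ¬1 = 0
R ∧ ¬(((Q ↔ R) ∧ S) → S) = 0 ∧ 0 = 0
¬(R ∧ ¬(((Q ↔ R) ∧ S) → S)) = ¬0 = 1

1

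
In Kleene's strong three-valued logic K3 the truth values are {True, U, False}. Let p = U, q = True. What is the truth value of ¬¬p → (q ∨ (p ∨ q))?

¬p = ¬U = U
¬¬p = ¬U = U
p ∨ q = U ∨ True = True
q ∨ (p ∨ q) = True ∨ True = True
¬¬p → (q ∨ (p ∨ q)) = U → True = True  [¬U ∨ True]

True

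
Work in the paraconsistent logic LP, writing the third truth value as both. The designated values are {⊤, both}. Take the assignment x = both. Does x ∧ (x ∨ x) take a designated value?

Yes

x ∨ x = both ∨ both = both
x ∧ (x ∨ x) = both ∧ both = both
both ∈ {⊤, both}.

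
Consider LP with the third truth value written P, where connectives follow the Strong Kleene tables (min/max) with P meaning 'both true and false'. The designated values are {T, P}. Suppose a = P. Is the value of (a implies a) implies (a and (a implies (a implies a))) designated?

Yes

a implies a = P implies P = P
a implies a = P implies P = P
a implies (a implies a) = P implies P = P
a and (a implies (a implies a)) = P and P = P
(a implies a) implies (a and (a implies (a implies a))) = P implies P = P
P ∈ {T, P}.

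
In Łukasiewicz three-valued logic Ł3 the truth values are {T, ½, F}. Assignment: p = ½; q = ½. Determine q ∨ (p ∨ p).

½

p ∨ p = ½ ∨ ½ = ½
q ∨ (p ∨ p) = ½ ∨ ½ = ½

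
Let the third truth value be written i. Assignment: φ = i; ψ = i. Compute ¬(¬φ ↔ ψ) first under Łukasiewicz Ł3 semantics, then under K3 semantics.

false; i

In Łukasiewicz Ł3: ¬φ = ¬i = i
¬φ ↔ ψ = i ↔ i = true  [1 − |½−½|]
¬(¬φ ↔ ψ) = ¬true = false
In K3: ¬φ = ¬i = i
¬φ ↔ ψ = i ↔ i = i
¬(¬φ ↔ ψ) = ¬i = i
They differ because Łukasiewicz Ł3 and K3 treat i differently under implication.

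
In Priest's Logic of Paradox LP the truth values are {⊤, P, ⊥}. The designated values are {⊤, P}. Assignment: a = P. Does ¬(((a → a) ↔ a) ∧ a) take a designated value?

Yes

a → a = P → P = P  [¬P ∨ P]
(a → a) ↔ a = P ↔ P = P
((a → a) ↔ a) ∧ a = P ∧ P = P
¬(((a → a) ↔ a) ∧ a) = ¬P = P
P ∈ {⊤, P}.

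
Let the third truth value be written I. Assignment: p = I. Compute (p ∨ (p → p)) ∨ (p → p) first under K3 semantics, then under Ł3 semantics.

I; true

In K3: p → p = I → I = I  [¬I ∨ I]
p ∨ (p → p) = I ∨ I = I
p → p = I → I = I
(p ∨ (p → p)) ∨ (p → p) = I ∨ I = I
In Ł3: p → p = I → I = true  [min(1, 1−½+½)]
p ∨ (p → p) = I ∨ true = true
p → p = I → I = true
(p ∨ (p → p)) ∨ (p → p) = true ∨ true = true
They differ because K3 and Ł3 treat I differently under implication.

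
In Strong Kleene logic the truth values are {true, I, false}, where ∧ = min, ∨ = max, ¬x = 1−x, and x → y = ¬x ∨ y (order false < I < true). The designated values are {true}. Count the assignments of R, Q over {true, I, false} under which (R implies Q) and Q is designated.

3

Designated under: (R=true, Q=true); (R=I, Q=true); (R=false, Q=true).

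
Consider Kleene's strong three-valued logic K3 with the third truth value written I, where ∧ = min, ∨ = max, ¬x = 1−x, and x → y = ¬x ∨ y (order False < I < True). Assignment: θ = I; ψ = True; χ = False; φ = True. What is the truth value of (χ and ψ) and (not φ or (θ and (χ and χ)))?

False

χ and ψ = False and True = False
not φ = not True = False
χ and χ = False and False = False
θ and (χ and χ) = I and False = False
not φ or (θ and (χ and χ)) = False or False = False
(χ and ψ) and (not φ or (θ and (χ and χ))) = False and False = False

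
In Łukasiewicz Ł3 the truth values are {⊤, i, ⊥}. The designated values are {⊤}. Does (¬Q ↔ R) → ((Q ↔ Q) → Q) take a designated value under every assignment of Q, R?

Countermodel: Q=i, R=i gives i, which is not designated.

No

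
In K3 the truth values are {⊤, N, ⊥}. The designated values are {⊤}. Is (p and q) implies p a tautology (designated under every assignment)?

No

Countermodel: p=N, q=⊤ gives N, which is not designated.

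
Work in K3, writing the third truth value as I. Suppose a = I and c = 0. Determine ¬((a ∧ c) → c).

0

a ∧ c = I ∧ 0 = 0
(a ∧ c) → c = 0 → 0 = 1
¬((a ∧ c) → c) = ¬1 = 0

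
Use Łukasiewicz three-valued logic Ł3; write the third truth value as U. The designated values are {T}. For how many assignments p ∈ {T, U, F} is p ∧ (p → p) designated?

p=T: T ✓
p=U: U ·
p=F: F ·

1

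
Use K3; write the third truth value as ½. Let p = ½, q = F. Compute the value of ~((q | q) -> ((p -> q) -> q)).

q | q = F | F = F
p -> q = ½ -> F = ½
(p -> q) -> q = ½ -> F = ½
(q | q) -> ((p -> q) -> q) = F -> ½ = T
~((q | q) -> ((p -> q) -> q)) = ~T = F

F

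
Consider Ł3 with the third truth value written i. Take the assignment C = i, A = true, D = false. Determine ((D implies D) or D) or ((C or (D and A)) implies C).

true

D implies D = false implies false = true
(D implies D) or D = true or false = true
D and A = false and true = false
C or (D and A) = i or false = i
(C or (D and A)) implies C = i implies i = true  [min(1, 1−½+½)]
((D implies D) or D) or ((C or (D and A)) implies C) = true or true = true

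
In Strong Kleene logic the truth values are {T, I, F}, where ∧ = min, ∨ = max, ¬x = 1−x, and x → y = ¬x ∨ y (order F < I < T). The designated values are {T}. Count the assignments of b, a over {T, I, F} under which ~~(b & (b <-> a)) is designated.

1

Designated under: (b=T, a=T).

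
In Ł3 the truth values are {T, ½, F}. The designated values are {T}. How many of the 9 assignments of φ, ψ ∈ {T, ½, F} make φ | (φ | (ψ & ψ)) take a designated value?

5

Of the 9 assignments, 5 give a value in {T}.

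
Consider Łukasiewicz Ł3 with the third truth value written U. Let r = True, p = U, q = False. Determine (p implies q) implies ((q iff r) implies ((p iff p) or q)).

True

p implies q = U implies False = U  [min(1, 1−½+0)]
q iff r = False iff True = False
p iff p = U iff U = True
(p iff p) or q = True or False = True
(q iff r) implies ((p iff p) or q) = False implies True = True
(p implies q) implies ((q iff r) implies ((p iff p) or q)) = U implies True = True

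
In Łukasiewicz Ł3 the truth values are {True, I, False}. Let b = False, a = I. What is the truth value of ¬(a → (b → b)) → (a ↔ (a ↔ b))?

True

b → b = False → False = True
a → (b → b) = I → True = True  [min(1, 1−½+1)]
¬(a → (b → b)) = ¬True = False
a ↔ b = I ↔ False = I
a ↔ (a ↔ b) = I ↔ I = True
¬(a → (b → b)) → (a ↔ (a ↔ b)) = False → True = True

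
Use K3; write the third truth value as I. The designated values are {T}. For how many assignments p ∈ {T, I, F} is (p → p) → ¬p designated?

p=T: F ·
p=I: I ·
p=F: T ✓

1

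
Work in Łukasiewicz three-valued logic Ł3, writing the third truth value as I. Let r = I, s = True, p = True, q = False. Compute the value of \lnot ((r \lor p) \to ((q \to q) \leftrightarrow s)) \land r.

False

r \lor p = I \lor True = True
q \to q = False \to False = True
(q \to q) \leftrightarrow s = True \leftrightarrow True = True
(r \lor p) \to ((q \to q) \leftrightarrow s) = True \to True = True
\lnot ((r \lor p) \to ((q \to q) \leftrightarrow s)) = \lnot True = False
\lnot ((r \lor p) \to ((q \to q) \leftrightarrow s)) \land r = False \land I = False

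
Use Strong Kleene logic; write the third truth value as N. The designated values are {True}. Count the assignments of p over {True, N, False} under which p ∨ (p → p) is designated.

p=True: True ✓
p=N: N ·
p=False: True ✓

2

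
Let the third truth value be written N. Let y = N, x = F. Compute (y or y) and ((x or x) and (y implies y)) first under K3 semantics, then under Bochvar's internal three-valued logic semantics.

In K3: y or y = N or N = N
x or x = F or F = F
y implies y = N implies N = N  [not N or N]
(x or x) and (y implies y) = F and N = F
(y or y) and ((x or x) and (y implies y)) = N and F = F
In Bochvar's internal three-valued logic: y or y = N or N = N
x or x = F or F = F
y implies y = N implies N = N
(x or x) and (y implies y) = F and N = N
(y or y) and ((x or x) and (y implies y)) = N and N = N
They differ because K3 and Bochvar's internal three-valued logic treat N differently under the binary connectives.

F; N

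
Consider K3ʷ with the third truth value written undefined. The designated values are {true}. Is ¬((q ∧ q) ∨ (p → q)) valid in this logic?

Countermodel: q=true, p=true gives false, which is not designated.

No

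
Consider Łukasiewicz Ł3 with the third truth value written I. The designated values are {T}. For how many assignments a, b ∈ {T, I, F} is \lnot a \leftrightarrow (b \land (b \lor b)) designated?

Designated under: (a=T, b=F); (a=I, b=I); (a=F, b=T).

3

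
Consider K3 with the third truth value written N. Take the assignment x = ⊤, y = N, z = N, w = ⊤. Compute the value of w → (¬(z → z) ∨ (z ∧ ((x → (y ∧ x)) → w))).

N

z → z = N → N = N  [¬N ∨ N]
¬(z → z) = ¬N = N
y ∧ x = N ∧ ⊤ = N
x → (y ∧ x) = ⊤ → N = N
(x → (y ∧ x)) → w = N → ⊤ = ⊤
z ∧ ((x → (y ∧ x)) → w) = N ∧ ⊤ = N
¬(z → z) ∨ (z ∧ ((x → (y ∧ x)) → w)) = N ∨ N = N
w → (¬(z → z) ∨ (z ∧ ((x → (y ∧ x)) → w))) = ⊤ → N = N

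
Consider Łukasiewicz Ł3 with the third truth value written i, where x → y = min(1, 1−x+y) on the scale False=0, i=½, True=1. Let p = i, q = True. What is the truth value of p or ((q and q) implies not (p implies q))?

q and q = True and True = True
p implies q = i implies True = True
not (p implies q) = not True = False
(q and q) implies not (p implies q) = True implies False = False
p or ((q and q) implies not (p implies q)) = i or False = i

i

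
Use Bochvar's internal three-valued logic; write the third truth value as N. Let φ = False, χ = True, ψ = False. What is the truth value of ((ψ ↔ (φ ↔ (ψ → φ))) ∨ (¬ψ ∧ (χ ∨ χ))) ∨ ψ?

True

ψ → φ = False → False = True
φ ↔ (ψ → φ) = False ↔ True = False
ψ ↔ (φ ↔ (ψ → φ)) = False ↔ False = True
¬ψ = ¬False = True
χ ∨ χ = True ∨ True = True
¬ψ ∧ (χ ∨ χ) = True ∧ True = True
(ψ ↔ (φ ↔ (ψ → φ))) ∨ (¬ψ ∧ (χ ∨ χ)) = True ∨ True = True
((ψ ↔ (φ ↔ (ψ → φ))) ∨ (¬ψ ∧ (χ ∨ χ))) ∨ ψ = True ∨ False = True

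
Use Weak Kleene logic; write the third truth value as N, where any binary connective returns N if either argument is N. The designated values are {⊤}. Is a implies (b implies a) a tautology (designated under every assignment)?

No

Countermodel: a=⊤, b=N gives N, which is not designated.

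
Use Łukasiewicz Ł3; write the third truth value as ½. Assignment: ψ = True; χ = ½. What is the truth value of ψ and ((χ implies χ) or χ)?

χ implies χ = ½ implies ½ = True  [min(1, 1−½+½)]
(χ implies χ) or χ = True or ½ = True
ψ and ((χ implies χ) or χ) = True and True = True

True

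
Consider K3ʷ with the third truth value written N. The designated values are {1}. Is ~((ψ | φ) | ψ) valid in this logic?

Countermodel: ψ=1, φ=1 gives 0, which is not designated.

No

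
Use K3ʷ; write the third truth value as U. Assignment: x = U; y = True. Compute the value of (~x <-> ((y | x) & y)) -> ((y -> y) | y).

~x = ~U = U
y | x = True | U = U
(y | x) & y = U & True = U
~x <-> ((y | x) & y) = U <-> U = U
y -> y = True -> True = True
(y -> y) | y = True | True = True
(~x <-> ((y | x) & y)) -> ((y -> y) | y) = U -> True = U

U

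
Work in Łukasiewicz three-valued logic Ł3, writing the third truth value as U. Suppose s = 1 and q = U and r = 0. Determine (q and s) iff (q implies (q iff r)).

q and s = U and 1 = U
q iff r = U iff 0 = U  [1 − |½−0|]
q implies (q iff r) = U implies U = 1
(q and s) iff (q implies (q iff r)) = U iff 1 = U

U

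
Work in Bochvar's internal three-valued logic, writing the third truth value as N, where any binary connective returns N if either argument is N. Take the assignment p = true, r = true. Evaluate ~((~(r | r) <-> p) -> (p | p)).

false

r | r = true | true = true
~(r | r) = ~true = false
~(r | r) <-> p = false <-> true = false
p | p = true | true = true
(~(r | r) <-> p) -> (p | p) = false -> true = true
~((~(r | r) <-> p) -> (p | p)) = ~true = false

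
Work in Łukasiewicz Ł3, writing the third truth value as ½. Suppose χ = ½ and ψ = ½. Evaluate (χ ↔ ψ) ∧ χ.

χ ↔ ψ = ½ ↔ ½ = T  [1 − |½−½|]
(χ ↔ ψ) ∧ χ = T ∧ ½ = ½

½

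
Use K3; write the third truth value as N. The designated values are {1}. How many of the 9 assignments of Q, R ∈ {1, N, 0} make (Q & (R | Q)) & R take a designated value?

Designated under: (Q=1, R=1).

1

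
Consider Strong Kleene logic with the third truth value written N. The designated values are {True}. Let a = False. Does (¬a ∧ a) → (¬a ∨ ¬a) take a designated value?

Yes

¬a = ¬False = True
¬a ∧ a = True ∧ False = False
¬a = ¬False = True
¬a = ¬False = True
¬a ∨ ¬a = True ∨ True = True
(¬a ∧ a) → (¬a ∨ ¬a) = False → True = True
True ∈ {True}.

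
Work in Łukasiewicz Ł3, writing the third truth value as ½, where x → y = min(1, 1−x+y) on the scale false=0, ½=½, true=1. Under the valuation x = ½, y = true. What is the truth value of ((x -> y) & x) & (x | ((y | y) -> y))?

½

x -> y = ½ -> true = true  [min(1, 1−½+1)]
(x -> y) & x = true & ½ = ½
y | y = true | true = true
(y | y) -> y = true -> true = true
x | ((y | y) -> y) = ½ | true = true
((x -> y) & x) & (x | ((y | y) -> y)) = ½ & true = ½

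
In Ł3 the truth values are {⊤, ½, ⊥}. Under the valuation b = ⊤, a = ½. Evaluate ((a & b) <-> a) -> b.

⊤

a & b = ½ & ⊤ = ½
(a & b) <-> a = ½ <-> ½ = ⊤  [1 − |½−½|]
((a & b) <-> a) -> b = ⊤ -> ⊤ = ⊤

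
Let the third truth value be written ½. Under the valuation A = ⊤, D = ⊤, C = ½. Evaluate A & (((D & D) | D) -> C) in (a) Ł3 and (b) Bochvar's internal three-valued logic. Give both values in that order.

½; ½

In Ł3: D & D = ⊤ & ⊤ = ⊤
(D & D) | D = ⊤ | ⊤ = ⊤
((D & D) | D) -> C = ⊤ -> ½ = ½  [min(1, 1−1+½)]
A & (((D & D) | D) -> C) = ⊤ & ½ = ½
In Bochvar's internal three-valued logic: D & D = ⊤ & ⊤ = ⊤
(D & D) | D = ⊤ | ⊤ = ⊤
((D & D) | D) -> C = ⊤ -> ½ = ½
A & (((D & D) | D) -> C) = ⊤ & ½ = ½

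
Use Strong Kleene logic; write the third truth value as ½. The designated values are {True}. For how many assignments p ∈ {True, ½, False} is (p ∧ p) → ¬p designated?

p=True: False ·
p=½: ½ ·
p=False: True ✓

1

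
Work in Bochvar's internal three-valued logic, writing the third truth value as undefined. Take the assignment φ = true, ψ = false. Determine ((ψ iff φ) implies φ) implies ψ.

false

ψ iff φ = false iff true = false
(ψ iff φ) implies φ = false implies true = true
((ψ iff φ) implies φ) implies ψ = true implies false = false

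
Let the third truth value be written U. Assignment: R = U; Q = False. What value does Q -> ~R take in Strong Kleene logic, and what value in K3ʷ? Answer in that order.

In Strong Kleene logic: ~R = ~U = U
Q -> ~R = False -> U = True  [~False | U]
In K3ʷ: ~R = ~U = U
Q -> ~R = False -> U = U  [any arg is the third value ⇒ result is the third value]
They differ because Strong Kleene logic and K3ʷ treat U differently under the binary connectives.

True; U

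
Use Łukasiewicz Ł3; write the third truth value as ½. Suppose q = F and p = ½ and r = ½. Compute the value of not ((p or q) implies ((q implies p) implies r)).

F

p or q = ½ or F = ½
q implies p = F implies ½ = T  [min(1, 1−0+½)]
(q implies p) implies r = T implies ½ = ½
(p or q) implies ((q implies p) implies r) = ½ implies ½ = T
not ((p or q) implies ((q implies p) implies r)) = not T = F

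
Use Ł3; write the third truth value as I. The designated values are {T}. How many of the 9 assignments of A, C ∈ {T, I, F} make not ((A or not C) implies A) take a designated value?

Designated under: (A=F, C=F).

1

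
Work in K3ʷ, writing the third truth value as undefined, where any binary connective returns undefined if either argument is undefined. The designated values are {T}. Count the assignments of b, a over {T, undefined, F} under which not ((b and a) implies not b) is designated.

1

Designated under: (b=T, a=T).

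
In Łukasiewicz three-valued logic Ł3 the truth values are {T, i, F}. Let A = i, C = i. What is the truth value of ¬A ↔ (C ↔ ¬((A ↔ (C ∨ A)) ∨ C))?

¬A = ¬i = i
C ∨ A = i ∨ i = i
A ↔ (C ∨ A) = i ↔ i = T  [1 − |½−½|]
(A ↔ (C ∨ A)) ∨ C = T ∨ i = T
¬((A ↔ (C ∨ A)) ∨ C) = ¬T = F
C ↔ ¬((A ↔ (C ∨ A)) ∨ C) = i ↔ F = i
¬A ↔ (C ↔ ¬((A ↔ (C ∨ A)) ∨ C)) = i ↔ i = T

T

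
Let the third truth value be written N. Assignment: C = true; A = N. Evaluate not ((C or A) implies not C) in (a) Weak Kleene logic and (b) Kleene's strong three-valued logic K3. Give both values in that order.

In Weak Kleene logic: C or A = true or N = N
not C = not true = false
(C or A) implies not C = N implies false = N  [any arg is the third value ⇒ result is the third value]
not ((C or A) implies not C) = not N = N
In Kleene's strong three-valued logic K3: C or A = true or N = true
not C = not true = false
(C or A) implies not C = true implies false = false
not ((C or A) implies not C) = not false = true
They differ because Weak Kleene logic and Kleene's strong three-valued logic K3 treat N differently under the binary connectives.

N; true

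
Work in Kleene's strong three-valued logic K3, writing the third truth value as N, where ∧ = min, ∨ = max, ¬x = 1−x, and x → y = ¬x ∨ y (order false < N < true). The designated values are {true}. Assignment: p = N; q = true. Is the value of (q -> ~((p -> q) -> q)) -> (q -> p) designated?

p -> q = N -> true = true  [~N | true]
(p -> q) -> q = true -> true = true
~((p -> q) -> q) = ~true = false
q -> ~((p -> q) -> q) = true -> false = false
q -> p = true -> N = N
(q -> ~((p -> q) -> q)) -> (q -> p) = false -> N = true
true ∈ {true}.

Yes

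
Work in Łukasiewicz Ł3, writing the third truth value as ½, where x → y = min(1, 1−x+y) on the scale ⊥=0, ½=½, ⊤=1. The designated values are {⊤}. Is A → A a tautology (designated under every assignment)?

Yes

Every assignment of A over {⊤, ½, ⊥} gives a value in {⊤}.
In particular, with A=½: A → A = ⊤.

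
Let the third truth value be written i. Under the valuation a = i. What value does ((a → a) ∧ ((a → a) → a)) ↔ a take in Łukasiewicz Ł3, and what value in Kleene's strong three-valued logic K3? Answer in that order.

In Łukasiewicz Ł3: a → a = i → i = true  [min(1, 1−½+½)]
a → a = i → i = true
(a → a) → a = true → i = i
(a → a) ∧ ((a → a) → a) = true ∧ i = i
((a → a) ∧ ((a → a) → a)) ↔ a = i ↔ i = true
In Kleene's strong three-valued logic K3: a → a = i → i = i  [¬i ∨ i]
a → a = i → i = i
(a → a) → a = i → i = i
(a → a) ∧ ((a → a) → a) = i ∧ i = i
((a → a) ∧ ((a → a) → a)) ↔ a = i ↔ i = i
They differ because Łukasiewicz Ł3 and Kleene's strong three-valued logic K3 treat i differently under implication.

true; i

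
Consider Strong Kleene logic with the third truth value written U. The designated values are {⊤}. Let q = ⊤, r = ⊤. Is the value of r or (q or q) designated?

q or q = ⊤ or ⊤ = ⊤
r or (q or q) = ⊤ or ⊤ = ⊤
⊤ ∈ {⊤}.

Yes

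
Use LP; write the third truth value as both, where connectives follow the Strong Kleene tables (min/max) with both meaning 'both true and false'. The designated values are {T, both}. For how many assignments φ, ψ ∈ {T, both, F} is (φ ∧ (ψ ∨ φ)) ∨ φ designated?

6

Of the 9 assignments, 6 give a value in {T, both}.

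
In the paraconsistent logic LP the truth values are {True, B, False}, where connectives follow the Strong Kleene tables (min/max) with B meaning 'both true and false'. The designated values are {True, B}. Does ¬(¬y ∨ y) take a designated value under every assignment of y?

Countermodel: y=True gives False, which is not designated.

No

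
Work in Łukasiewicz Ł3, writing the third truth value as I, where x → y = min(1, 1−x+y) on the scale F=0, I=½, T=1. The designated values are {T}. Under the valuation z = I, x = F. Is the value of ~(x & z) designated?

Yes

x & z = F & I = F
~(x & z) = ~F = T
T ∈ {T}.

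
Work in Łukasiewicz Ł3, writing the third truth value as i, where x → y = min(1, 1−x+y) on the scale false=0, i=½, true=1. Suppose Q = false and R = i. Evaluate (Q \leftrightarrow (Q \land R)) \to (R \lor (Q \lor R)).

Q \land R = false \land i = false
Q \leftrightarrow (Q \land R) = false \leftrightarrow false = true
Q \lor R = false \lor i = i
R \lor (Q \lor R) = i \lor i = i
(Q \leftrightarrow (Q \land R)) \to (R \lor (Q \lor R)) = true \to i = i  [min(1, 1−1+½)]

i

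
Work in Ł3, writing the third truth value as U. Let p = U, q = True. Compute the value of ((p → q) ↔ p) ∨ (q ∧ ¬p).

p → q = U → True = True
(p → q) ↔ p = True ↔ U = U
¬p = ¬U = U
q ∧ ¬p = True ∧ U = U
((p → q) ↔ p) ∨ (q ∧ ¬p) = U ∨ U = U

U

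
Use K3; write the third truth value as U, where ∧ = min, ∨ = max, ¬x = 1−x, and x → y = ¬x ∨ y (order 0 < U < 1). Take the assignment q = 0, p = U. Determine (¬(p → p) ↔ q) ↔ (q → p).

p → p = U → U = U  [¬U ∨ U]
¬(p → p) = ¬U = U
¬(p → p) ↔ q = U ↔ 0 = U
q → p = 0 → U = 1
(¬(p → p) ↔ q) ↔ (q → p) = U ↔ 1 = U

U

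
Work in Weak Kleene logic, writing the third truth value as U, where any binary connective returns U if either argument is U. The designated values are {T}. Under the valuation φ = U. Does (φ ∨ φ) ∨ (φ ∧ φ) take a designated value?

φ ∨ φ = U ∨ U = U
φ ∧ φ = U ∧ U = U
(φ ∨ φ) ∨ (φ ∧ φ) = U ∨ U = U
U ∉ {T}.

No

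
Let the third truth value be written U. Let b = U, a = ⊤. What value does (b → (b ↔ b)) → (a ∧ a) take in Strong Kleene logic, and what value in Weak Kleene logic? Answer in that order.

⊤; U

In Strong Kleene logic: b ↔ b = U ↔ U = U
b → (b ↔ b) = U → U = U  [¬U ∨ U]
a ∧ a = ⊤ ∧ ⊤ = ⊤
(b → (b ↔ b)) → (a ∧ a) = U → ⊤ = ⊤
In Weak Kleene logic: b ↔ b = U ↔ U = U
b → (b ↔ b) = U → U = U
a ∧ a = ⊤ ∧ ⊤ = ⊤
(b → (b ↔ b)) → (a ∧ a) = U → ⊤ = U
They differ because Strong Kleene logic and Weak Kleene logic treat U differently under the binary connectives.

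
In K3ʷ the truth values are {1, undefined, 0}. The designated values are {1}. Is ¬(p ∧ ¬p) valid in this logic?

Countermodel: p=undefined gives undefined, which is not designated.

No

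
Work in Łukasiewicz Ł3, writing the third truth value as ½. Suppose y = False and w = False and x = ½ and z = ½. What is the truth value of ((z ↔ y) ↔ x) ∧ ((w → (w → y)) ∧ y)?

False

z ↔ y = ½ ↔ False = ½  [1 − |½−0|]
(z ↔ y) ↔ x = ½ ↔ ½ = True
w → y = False → False = True
w → (w → y) = False → True = True
(w → (w → y)) ∧ y = True ∧ False = False
((z ↔ y) ↔ x) ∧ ((w → (w → y)) ∧ y) = True ∧ False = False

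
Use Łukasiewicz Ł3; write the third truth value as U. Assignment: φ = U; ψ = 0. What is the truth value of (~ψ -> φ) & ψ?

~ψ = ~0 = 1
~ψ -> φ = 1 -> U = U  [min(1, 1−1+½)]
(~ψ -> φ) & ψ = U & 0 = 0

0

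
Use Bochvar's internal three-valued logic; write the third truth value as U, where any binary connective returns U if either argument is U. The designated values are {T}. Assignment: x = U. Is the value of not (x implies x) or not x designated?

No

x implies x = U implies U = U
not (x implies x) = not U = U
not x = not U = U
not (x implies x) or not x = U or U = U
U ∉ {T}.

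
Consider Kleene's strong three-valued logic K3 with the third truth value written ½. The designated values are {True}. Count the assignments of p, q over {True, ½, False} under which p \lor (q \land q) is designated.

5

Of the 9 assignments, 5 give a value in {True}.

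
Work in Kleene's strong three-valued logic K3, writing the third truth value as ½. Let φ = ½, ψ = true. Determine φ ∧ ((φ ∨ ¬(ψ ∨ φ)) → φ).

½

ψ ∨ φ = true ∨ ½ = true
¬(ψ ∨ φ) = ¬true = false
φ ∨ ¬(ψ ∨ φ) = ½ ∨ false = ½
(φ ∨ ¬(ψ ∨ φ)) → φ = ½ → ½ = ½  [¬½ ∨ ½]
φ ∧ ((φ ∨ ¬(ψ ∨ φ)) → φ) = ½ ∧ ½ = ½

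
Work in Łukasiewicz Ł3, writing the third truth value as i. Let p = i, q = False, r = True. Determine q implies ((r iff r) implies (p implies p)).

r iff r = True iff True = True
p implies p = i implies i = True  [min(1, 1−½+½)]
(r iff r) implies (p implies p) = True implies True = True
q implies ((r iff r) implies (p implies p)) = False implies True = True

True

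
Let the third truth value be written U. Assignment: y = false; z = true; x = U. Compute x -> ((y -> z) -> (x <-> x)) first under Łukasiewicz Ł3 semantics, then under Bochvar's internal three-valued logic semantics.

true; U

In Łukasiewicz Ł3: y -> z = false -> true = true
x <-> x = U <-> U = true  [1 − |½−½|]
(y -> z) -> (x <-> x) = true -> true = true
x -> ((y -> z) -> (x <-> x)) = U -> true = true
In Bochvar's internal three-valued logic: y -> z = false -> true = true
x <-> x = U <-> U = U
(y -> z) -> (x <-> x) = true -> U = U  [any arg is the third value ⇒ result is the third value]
x -> ((y -> z) -> (x <-> x)) = U -> U = U
They differ because Łukasiewicz Ł3 and Bochvar's internal three-valued logic treat U differently under the binary connectives.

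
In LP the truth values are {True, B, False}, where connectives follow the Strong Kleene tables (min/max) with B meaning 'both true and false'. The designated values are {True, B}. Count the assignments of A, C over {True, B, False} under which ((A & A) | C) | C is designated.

Of the 9 assignments, 8 give a value in {True, B}.

8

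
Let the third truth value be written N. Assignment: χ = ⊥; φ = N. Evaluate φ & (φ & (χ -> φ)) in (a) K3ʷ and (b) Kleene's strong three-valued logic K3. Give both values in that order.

N; N

In K3ʷ: χ -> φ = ⊥ -> N = N  [any arg is the third value ⇒ result is the third value]
φ & (χ -> φ) = N & N = N
φ & (φ & (χ -> φ)) = N & N = N
In Kleene's strong three-valued logic K3: χ -> φ = ⊥ -> N = ⊤  [~⊥ | N]
φ & (χ -> φ) = N & ⊤ = N
φ & (φ & (χ -> φ)) = N & N = N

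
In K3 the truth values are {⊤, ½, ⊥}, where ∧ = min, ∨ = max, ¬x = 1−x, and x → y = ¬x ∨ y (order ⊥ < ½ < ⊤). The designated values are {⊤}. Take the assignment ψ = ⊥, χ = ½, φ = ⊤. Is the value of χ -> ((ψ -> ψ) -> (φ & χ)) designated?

No

ψ -> ψ = ⊥ -> ⊥ = ⊤
φ & χ = ⊤ & ½ = ½
(ψ -> ψ) -> (φ & χ) = ⊤ -> ½ = ½  [~⊤ | ½]
χ -> ((ψ -> ψ) -> (φ & χ)) = ½ -> ½ = ½
½ ∉ {⊤}.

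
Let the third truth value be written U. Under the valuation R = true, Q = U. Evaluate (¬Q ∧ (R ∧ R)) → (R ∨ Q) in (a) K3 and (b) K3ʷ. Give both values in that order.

In K3: ¬Q = ¬U = U
R ∧ R = true ∧ true = true
¬Q ∧ (R ∧ R) = U ∧ true = U
R ∨ Q = true ∨ U = true
(¬Q ∧ (R ∧ R)) → (R ∨ Q) = U → true = true
In K3ʷ: ¬Q = ¬U = U
R ∧ R = true ∧ true = true
¬Q ∧ (R ∧ R) = U ∧ true = U
R ∨ Q = true ∨ U = U
(¬Q ∧ (R ∧ R)) → (R ∨ Q) = U → U = U  [any arg is the third value ⇒ result is the third value]
They differ because K3 and K3ʷ treat U differently under the binary connectives.

true; U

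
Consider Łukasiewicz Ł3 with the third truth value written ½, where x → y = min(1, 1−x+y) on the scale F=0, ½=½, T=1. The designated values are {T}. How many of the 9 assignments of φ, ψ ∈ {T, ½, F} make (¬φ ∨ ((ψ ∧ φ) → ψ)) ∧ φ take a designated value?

3

Designated under: (φ=T, ψ=T); (φ=T, ψ=½); (φ=T, ψ=F).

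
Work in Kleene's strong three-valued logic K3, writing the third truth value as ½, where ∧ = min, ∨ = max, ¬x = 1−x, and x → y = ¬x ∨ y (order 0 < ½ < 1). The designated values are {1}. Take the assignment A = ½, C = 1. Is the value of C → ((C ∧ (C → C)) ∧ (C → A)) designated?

No

C → C = 1 → 1 = 1
C ∧ (C → C) = 1 ∧ 1 = 1
C → A = 1 → ½ = ½  [¬1 ∨ ½]
(C ∧ (C → C)) ∧ (C → A) = 1 ∧ ½ = ½
C → ((C ∧ (C → C)) ∧ (C → A)) = 1 → ½ = ½
½ ∉ {1}.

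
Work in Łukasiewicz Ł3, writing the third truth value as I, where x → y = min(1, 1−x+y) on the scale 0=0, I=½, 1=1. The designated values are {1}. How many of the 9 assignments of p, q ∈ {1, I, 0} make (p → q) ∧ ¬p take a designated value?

3

Designated under: (p=0, q=1); (p=0, q=I); (p=0, q=0).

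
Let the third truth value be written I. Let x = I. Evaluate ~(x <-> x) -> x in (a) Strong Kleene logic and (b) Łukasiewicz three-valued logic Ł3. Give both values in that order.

I; 1

In Strong Kleene logic: x <-> x = I <-> I = I
~(x <-> x) = ~I = I
~(x <-> x) -> x = I -> I = I  [~I | I]
In Łukasiewicz three-valued logic Ł3: x <-> x = I <-> I = 1
~(x <-> x) = ~1 = 0
~(x <-> x) -> x = 0 -> I = 1
They differ because Strong Kleene logic and Łukasiewicz three-valued logic Ł3 treat I differently under implication.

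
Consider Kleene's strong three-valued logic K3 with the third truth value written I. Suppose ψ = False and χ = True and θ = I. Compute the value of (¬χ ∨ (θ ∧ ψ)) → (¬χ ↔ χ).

¬χ = ¬True = False
θ ∧ ψ = I ∧ False = False
¬χ ∨ (θ ∧ ψ) = False ∨ False = False
¬χ = ¬True = False
¬χ ↔ χ = False ↔ True = False
(¬χ ∨ (θ ∧ ψ)) → (¬χ ↔ χ) = False → False = True

True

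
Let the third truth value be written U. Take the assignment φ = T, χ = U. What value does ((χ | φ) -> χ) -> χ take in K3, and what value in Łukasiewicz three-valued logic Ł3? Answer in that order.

In K3: χ | φ = U | T = T
(χ | φ) -> χ = T -> U = U  [~T | U]
((χ | φ) -> χ) -> χ = U -> U = U
In Łukasiewicz three-valued logic Ł3: χ | φ = U | T = T
(χ | φ) -> χ = T -> U = U  [min(1, 1−1+½)]
((χ | φ) -> χ) -> χ = U -> U = T
They differ because K3 and Łukasiewicz three-valued logic Ł3 treat U differently under implication.

U; T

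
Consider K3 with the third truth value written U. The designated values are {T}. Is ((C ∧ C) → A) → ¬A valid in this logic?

Countermodel: C=T, A=T gives F, which is not designated.

No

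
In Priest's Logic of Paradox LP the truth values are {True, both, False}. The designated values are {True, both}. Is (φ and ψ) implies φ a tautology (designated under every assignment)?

Every assignment of φ, ψ over {True, both, False} gives a value in {True, both}.
In particular, with φ=both, ψ=both: (φ and ψ) implies φ = both.

Yes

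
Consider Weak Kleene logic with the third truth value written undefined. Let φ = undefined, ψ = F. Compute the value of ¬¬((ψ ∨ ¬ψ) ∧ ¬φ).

¬ψ = ¬F = T
ψ ∨ ¬ψ = F ∨ T = T
¬φ = ¬undefined = undefined
(ψ ∨ ¬ψ) ∧ ¬φ = T ∧ undefined = undefined
¬((ψ ∨ ¬ψ) ∧ ¬φ) = ¬undefined = undefined
¬¬((ψ ∨ ¬ψ) ∧ ¬φ) = ¬undefined = undefined

undefined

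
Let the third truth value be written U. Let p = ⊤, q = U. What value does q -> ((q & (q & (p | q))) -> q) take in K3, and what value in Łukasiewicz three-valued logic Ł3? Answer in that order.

In K3: p | q = ⊤ | U = ⊤
q & (p | q) = U & ⊤ = U
q & (q & (p | q)) = U & U = U
(q & (q & (p | q))) -> q = U -> U = U  [~U | U]
q -> ((q & (q & (p | q))) -> q) = U -> U = U
In Łukasiewicz three-valued logic Ł3: p | q = ⊤ | U = ⊤
q & (p | q) = U & ⊤ = U
q & (q & (p | q)) = U & U = U
(q & (q & (p | q))) -> q = U -> U = ⊤
q -> ((q & (q & (p | q))) -> q) = U -> ⊤ = ⊤
They differ because K3 and Łukasiewicz three-valued logic Ł3 treat U differently under implication.

U; ⊤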